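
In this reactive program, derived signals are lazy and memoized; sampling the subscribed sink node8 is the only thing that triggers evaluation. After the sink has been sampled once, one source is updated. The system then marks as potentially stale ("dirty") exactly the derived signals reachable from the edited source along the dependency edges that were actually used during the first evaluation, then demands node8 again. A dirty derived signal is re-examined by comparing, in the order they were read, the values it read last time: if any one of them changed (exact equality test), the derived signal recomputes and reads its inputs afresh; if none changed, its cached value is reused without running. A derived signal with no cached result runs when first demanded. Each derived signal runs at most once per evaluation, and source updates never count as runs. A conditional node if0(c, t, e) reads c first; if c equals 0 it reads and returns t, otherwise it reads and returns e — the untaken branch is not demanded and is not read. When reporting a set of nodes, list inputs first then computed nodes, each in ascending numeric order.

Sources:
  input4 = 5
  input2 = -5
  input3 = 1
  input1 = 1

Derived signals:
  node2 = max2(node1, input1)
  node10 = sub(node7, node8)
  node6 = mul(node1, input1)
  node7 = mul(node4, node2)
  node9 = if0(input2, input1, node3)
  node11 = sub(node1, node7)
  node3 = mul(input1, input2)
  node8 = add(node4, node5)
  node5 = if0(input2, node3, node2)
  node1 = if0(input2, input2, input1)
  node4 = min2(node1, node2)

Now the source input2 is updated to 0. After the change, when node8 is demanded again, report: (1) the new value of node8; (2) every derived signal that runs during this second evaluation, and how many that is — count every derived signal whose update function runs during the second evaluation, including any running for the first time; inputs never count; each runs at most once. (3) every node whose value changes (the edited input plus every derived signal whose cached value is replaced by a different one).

First demand of the output computes:
  node1 = if0(input2=-5 -> else branch input1) = 1
  node2 = max2(1, 1) = 1
  node4 = min2(1, 1) = 1
  node5 = if0(input2=-5 -> else branch node2) = 1
  node8 = add(1, 1) = 2

After the edit, cleaning proceeds:
  node1: a read changed (input2 -5->0) — executes, giving 0.
  node2: a read changed (node1 1->0) — executes, giving 1 — identical to its old value.
  node3: had never run; runs now, result 0.
  node4: a read changed (node1 1->0) — executes, giving 0.
  node5: a read changed (input2 -5->0) — executes, giving 0.
  node8: a read changed (node4 1->0; node5 1->0) — executes, giving 0.

Note the branch switch — node3 had no cache and runs now for the first time.

Demanding node8 again yields 0.
6 derived signals run: node1, node2, node3, node4, node5, node8.
The nodes whose values change: input2, node1, node4, node5, node8.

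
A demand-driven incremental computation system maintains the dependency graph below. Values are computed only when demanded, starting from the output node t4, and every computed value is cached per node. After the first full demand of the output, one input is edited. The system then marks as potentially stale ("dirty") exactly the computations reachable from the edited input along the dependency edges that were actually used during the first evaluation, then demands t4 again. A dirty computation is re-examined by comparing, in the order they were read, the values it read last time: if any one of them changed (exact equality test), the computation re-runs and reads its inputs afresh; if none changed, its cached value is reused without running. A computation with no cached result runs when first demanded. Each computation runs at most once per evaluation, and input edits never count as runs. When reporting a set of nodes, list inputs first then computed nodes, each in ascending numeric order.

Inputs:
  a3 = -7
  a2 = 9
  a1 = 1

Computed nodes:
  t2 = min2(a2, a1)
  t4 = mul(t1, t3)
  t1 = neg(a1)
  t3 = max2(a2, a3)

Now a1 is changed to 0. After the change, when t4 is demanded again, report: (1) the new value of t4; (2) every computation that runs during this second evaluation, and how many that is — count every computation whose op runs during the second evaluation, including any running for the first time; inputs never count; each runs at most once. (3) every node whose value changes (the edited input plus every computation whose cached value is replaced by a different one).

New value of t4: 0.
Computations that run: t1, t4 — 2 in total.
Values that change: a1, t1, t4.

First evaluation (everything demanded from the output):
  t1 = neg(1) = -1
  t3 = max2(9, -7) = 9
  t4 = mul(-1, 9) = -9

Propagation after the edit:
  t1: runs — a1 1->0; result 0.
  t4: runs — t1 -1->0; result 0.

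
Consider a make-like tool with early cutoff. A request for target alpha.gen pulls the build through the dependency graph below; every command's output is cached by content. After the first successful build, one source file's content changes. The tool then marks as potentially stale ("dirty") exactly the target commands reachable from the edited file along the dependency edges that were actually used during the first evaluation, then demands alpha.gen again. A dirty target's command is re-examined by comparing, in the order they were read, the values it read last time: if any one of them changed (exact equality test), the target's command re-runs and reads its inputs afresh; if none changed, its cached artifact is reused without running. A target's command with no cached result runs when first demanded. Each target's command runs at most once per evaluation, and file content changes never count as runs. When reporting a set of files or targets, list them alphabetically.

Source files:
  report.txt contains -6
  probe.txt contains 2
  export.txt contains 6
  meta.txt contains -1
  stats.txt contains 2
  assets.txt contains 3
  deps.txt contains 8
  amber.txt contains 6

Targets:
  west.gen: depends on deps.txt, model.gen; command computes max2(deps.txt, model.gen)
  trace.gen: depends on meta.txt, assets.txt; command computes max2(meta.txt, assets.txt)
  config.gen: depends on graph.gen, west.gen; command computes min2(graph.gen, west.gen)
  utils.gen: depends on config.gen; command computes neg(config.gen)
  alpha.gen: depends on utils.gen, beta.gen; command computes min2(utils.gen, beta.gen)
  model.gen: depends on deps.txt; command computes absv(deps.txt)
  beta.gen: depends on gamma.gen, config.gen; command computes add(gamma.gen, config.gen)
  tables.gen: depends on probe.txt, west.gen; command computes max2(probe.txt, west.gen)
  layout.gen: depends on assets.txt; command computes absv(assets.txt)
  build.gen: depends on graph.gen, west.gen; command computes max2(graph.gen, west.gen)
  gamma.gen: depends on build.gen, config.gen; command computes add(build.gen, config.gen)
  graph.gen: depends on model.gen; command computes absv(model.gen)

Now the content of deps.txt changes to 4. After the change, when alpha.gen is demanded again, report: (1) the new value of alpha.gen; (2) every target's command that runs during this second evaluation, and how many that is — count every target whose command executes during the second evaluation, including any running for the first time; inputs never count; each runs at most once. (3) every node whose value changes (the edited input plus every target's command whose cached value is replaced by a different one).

Demanding alpha.gen again yields -4.
9 target commands run: alpha.gen, beta.gen, build.gen, config.gen, gamma.gen, graph.gen, model.gen, utils.gen, west.gen.
The nodes whose values change: alpha.gen, beta.gen, build.gen, config.gen, deps.txt, gamma.gen, graph.gen, model.gen, utils.gen, west.gen.

First demand of the output computes:
  model.gen = absv(8) = 8
  graph.gen = absv(8) = 8
  west.gen = max2(8, 8) = 8
  build.gen = max2(8, 8) = 8
  config.gen = min2(8, 8) = 8
  gamma.gen = add(8, 8) = 16
  beta.gen = add(16, 8) = 24
  utils.gen = neg(8) = -8
  alpha.gen = min2(-8, 24) = -8

After the edit, cleaning proceeds:
  model.gen: a read changed (deps.txt 8->4) — executes, giving 4.
  graph.gen: a read changed (model.gen 8->4) — executes, giving 4.
  west.gen: a read changed (deps.txt 8->4; model.gen 8->4) — executes, giving 4.
  build.gen: a read changed (graph.gen 8->4; west.gen 8->4) — executes, giving 4.
  config.gen: a read changed (graph.gen 8->4; west.gen 8->4) — executes, giving 4.
  gamma.gen: a read changed (build.gen 8->4; config.gen 8->4) — executes, giving 8.
  beta.gen: a read changed (gamma.gen 16->8; config.gen 8->4) — executes, giving 12.
  utils.gen: a read changed (config.gen 8->4) — executes, giving -4.
  alpha.gen: a read changed (utils.gen -8->-4; beta.gen 24->12) — executes, giving -4.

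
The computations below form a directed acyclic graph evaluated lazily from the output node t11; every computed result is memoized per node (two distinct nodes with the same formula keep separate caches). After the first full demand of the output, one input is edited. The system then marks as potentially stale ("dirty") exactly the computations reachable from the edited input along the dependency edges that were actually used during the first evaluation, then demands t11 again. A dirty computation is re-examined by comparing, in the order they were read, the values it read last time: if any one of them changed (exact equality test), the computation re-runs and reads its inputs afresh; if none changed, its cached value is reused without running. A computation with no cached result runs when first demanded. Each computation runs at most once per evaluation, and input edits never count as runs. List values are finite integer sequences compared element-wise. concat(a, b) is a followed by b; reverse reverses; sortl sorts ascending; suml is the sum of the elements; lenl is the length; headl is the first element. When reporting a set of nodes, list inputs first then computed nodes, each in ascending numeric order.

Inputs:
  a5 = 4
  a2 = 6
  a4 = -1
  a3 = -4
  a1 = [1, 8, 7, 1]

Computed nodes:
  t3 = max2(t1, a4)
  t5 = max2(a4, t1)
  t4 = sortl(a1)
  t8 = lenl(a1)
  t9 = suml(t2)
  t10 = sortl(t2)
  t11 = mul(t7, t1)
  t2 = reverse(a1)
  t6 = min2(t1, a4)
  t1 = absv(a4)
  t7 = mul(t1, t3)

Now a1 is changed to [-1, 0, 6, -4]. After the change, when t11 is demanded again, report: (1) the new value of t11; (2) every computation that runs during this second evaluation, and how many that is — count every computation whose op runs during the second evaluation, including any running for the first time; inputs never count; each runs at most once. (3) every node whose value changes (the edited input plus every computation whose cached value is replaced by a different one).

First demand of the output computes:
  t1 = absv(-1) = 1
  t3 = max2(1, -1) = 1
  t7 = mul(1, 1) = 1
  t11 = mul(1, 1) = 1

After the edit, cleaning proceeds:
  a1 only reaches undemanded nodes; the second demand re-runs nothing.

Note the shortcut — a1 feeds only undemanded nodes, so no recomputation happens.

Demanding t11 again yields 1.
0 computations run: none.
The nodes whose values change: a1.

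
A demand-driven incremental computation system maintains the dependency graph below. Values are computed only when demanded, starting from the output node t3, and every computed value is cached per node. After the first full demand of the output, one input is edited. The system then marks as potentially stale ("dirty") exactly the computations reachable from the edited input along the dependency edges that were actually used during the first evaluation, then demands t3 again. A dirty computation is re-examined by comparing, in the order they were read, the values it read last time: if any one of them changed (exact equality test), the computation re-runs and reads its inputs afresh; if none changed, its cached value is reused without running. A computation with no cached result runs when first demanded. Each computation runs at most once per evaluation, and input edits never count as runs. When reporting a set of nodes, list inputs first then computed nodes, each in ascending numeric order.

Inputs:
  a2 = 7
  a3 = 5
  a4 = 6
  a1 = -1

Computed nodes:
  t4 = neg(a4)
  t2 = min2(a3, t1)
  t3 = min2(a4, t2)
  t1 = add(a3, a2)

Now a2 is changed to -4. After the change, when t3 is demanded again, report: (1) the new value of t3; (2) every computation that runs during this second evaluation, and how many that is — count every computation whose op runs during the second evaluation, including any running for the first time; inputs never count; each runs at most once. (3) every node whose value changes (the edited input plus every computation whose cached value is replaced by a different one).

New value of t3: 1.
Computations that run: t1, t2, t3 — 3 in total.
Values that change: a2, t1, t2, t3.

First evaluation (everything demanded from the output):
  t1 = add(5, 7) = 12
  t2 = min2(5, 12) = 5
  t3 = min2(6, 5) = 5

Propagation after the edit:
  t1: runs — a2 7->-4; result 1.
  t2: runs — t1 12->1; result 1.
  t3: runs — t2 5->1; result 1.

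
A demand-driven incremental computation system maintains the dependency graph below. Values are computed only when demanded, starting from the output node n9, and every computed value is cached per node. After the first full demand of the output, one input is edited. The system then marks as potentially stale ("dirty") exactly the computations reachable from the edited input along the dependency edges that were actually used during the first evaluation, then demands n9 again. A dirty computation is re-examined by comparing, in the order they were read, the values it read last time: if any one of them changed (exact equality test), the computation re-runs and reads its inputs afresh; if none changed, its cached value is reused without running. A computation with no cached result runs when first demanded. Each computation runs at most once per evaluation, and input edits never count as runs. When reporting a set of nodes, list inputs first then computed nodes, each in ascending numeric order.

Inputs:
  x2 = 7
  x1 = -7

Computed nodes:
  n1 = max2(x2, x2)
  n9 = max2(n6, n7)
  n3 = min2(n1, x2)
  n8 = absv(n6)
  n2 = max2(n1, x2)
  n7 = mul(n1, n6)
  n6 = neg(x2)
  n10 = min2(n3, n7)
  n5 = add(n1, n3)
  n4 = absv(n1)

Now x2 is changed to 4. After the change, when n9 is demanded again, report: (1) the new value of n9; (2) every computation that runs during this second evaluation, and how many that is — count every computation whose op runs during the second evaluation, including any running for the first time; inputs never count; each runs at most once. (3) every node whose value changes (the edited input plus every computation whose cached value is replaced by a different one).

New value of n9: -4.
Computations that run: n1, n6, n7, n9 — 4 in total.
Values that change: x2, n1, n6, n7, n9.

First evaluation (everything demanded from the output):
  n1 = max2(7, 7) = 7
  n6 = neg(7) = -7
  n7 = mul(7, -7) = -49
  n9 = max2(-7, -49) = -7

Propagation after the edit:
  n1: runs — x2 7->4; x2 7->4; result 4.
  n6: runs — x2 7->4; result -4.
  n7: runs — n1 7->4; n6 -7->-4; result -16.
  n9: runs — n6 -7->-4; n7 -49->-16; result -4.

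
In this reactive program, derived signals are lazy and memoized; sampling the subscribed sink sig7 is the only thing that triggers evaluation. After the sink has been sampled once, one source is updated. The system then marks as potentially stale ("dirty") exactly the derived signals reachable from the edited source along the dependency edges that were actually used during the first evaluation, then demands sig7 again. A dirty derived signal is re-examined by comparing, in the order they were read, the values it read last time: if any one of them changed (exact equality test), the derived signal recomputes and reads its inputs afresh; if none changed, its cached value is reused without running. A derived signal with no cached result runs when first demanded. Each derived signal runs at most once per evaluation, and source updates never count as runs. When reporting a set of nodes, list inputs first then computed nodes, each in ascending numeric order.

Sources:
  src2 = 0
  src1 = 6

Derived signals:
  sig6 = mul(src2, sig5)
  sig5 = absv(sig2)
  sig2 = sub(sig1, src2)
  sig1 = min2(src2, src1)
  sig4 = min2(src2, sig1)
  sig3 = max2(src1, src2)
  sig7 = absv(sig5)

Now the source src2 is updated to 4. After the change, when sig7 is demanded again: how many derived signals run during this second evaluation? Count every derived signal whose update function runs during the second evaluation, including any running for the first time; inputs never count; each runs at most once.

First demand of the output computes:
  sig1 = min2(0, 6) = 0
  sig2 = sub(0, 0) = 0
  sig5 = absv(0) = 0
  sig7 = absv(0) = 0

After the edit, cleaning proceeds:
  sig1: a read changed (src2 0->4) — executes, giving 4.
  sig2: a read changed (sig1 0->4; src2 0->4) — executes, giving 0 — identical to its old value.
  sig5: dirty, but its reads are unchanged (sig2 unchanged); cached 0 stands.
  sig7: dirty, but its reads are unchanged (sig5 unchanged); cached 0 stands.

Note the absorption at sig2: it re-runs yet its value is the same, leaving the output's value untouched.

2 derived signals run: sig1, sig2.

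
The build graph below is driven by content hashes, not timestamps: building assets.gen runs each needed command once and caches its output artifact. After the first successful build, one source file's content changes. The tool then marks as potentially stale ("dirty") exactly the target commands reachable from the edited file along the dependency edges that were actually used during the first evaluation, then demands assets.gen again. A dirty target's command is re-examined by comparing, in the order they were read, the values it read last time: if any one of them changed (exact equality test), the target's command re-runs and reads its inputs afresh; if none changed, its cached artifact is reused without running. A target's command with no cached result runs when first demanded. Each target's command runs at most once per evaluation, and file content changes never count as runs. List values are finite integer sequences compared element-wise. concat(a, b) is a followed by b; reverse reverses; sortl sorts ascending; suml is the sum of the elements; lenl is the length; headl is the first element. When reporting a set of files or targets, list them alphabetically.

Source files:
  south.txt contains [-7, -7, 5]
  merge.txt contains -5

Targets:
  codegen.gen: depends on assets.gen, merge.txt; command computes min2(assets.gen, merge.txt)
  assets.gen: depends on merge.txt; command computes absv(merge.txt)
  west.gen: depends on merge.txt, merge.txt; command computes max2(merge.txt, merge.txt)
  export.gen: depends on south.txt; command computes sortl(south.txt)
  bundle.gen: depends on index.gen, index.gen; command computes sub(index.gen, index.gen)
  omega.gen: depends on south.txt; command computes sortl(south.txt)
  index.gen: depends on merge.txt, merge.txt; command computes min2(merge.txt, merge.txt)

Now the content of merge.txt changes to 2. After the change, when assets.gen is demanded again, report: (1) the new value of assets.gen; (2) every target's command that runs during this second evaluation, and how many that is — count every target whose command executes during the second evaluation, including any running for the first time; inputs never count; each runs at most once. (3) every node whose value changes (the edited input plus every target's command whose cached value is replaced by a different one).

assets.gen now evaluates to 2.
Run set: assets.gen (1 run).
Changed values: assets.gen, merge.txt.

Initial pass — values computed on the first demand:
  assets.gen = absv(-5) = 5

Second demand — change propagation:
  assets.gen: re-runs because merge.txt -5->2; new result 2.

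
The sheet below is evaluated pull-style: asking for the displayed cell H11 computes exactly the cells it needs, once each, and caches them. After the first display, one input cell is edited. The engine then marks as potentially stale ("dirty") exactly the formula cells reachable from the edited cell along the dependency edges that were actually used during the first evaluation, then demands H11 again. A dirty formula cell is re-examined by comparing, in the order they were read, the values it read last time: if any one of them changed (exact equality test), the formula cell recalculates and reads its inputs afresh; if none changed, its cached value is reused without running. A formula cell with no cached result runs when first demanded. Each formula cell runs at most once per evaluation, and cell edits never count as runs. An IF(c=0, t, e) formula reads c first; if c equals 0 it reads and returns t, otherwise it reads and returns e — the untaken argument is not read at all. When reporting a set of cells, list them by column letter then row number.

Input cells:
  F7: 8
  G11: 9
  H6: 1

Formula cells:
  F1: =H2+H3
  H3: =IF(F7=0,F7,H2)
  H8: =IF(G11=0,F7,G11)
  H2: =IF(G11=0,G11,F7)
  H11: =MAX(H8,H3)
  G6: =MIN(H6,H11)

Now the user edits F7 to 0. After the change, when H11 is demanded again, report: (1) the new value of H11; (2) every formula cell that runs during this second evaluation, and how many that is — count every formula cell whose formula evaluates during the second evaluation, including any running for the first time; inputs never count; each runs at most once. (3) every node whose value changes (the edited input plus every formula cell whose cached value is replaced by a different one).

First demand of the output computes:
  H2 = IF(G11=0: G11=9 -> else branch F7) = 8
  H3 = IF(F7=0: F7=8 -> else branch H2) = 8
  H8 = IF(G11=0: G11=9 -> else branch G11) = 9
  H11 = MAX(9, 8) = 9

After the edit, cleaning proceeds:
  H2: stays stale; no demand reaches it after the flip.
  H3: a read changed (F7 8->0) — executes, giving 0.
  H11: a read changed (H3 8->0) — executes, giving 9 — identical to its old value.

Note the branch switch — demand abandons H2, which is never re-examined.

Demanding H11 again yields 9.
2 formula cells run: H3, H11.
The nodes whose values change: F7, H3.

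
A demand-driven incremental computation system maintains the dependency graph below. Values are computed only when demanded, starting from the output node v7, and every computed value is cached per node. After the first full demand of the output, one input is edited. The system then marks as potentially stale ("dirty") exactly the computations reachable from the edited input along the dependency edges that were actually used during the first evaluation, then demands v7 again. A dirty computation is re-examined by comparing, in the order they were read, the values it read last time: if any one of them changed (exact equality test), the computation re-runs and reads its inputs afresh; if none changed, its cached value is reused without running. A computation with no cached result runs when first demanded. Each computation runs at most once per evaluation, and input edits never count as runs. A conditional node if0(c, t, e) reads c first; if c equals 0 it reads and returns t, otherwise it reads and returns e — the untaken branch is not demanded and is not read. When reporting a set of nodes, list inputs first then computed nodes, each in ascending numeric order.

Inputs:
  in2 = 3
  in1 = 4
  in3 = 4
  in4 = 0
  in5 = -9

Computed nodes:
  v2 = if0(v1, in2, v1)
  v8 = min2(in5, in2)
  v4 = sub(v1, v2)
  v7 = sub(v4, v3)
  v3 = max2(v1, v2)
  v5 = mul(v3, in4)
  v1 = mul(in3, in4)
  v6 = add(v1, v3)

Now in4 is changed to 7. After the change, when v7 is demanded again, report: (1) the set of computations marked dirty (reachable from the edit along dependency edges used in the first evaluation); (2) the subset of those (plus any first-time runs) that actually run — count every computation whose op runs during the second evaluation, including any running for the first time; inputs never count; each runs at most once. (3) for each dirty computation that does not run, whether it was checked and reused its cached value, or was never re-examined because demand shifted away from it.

First evaluation (everything demanded from the output):
  v1 = mul(4, 0) = 0
  v2 = if0(v1=0 -> then branch in2) = 3
  v3 = max2(0, 3) = 3
  v4 = sub(0, 3) = -3
  v7 = sub(-3, 3) = -6

Propagation after the edit:
  v1: runs — in4 0->7; result 28.
  v2: runs — v1 0->28; result 28.
  v3: runs — v1 0->28; v2 3->28; result 28.
  v4: runs — v1 0->28; v2 3->28; result 0.
  v7: runs — v4 -3->0; v3 3->28; result -28.

Marked dirty: v1, v2, v3, v4, v7.
Computations that run: v1, v2, v3, v4, v7 — 5 in total.
Every dirty computation ran.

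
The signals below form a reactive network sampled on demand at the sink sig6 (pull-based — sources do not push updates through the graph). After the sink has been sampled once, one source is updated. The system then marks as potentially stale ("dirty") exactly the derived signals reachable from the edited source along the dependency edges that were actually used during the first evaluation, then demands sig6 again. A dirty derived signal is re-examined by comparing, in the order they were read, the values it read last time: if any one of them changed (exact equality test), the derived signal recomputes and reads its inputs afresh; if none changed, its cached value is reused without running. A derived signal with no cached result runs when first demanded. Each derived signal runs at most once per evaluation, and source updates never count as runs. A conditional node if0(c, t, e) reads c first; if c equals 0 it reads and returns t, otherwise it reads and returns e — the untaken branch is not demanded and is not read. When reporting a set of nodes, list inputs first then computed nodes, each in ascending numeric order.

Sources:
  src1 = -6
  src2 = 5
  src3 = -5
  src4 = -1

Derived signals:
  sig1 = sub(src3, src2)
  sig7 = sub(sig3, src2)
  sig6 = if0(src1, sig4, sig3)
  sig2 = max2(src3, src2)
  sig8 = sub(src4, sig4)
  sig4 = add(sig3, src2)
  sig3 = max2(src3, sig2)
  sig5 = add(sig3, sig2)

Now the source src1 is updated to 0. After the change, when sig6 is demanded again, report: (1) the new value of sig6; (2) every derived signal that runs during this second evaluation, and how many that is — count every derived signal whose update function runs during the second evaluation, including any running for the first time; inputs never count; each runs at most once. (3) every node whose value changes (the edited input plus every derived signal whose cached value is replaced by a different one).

Initial pass — values computed on the first demand:
  sig2 = max2(-5, 5) = 5
  sig3 = max2(-5, 5) = 5
  sig6 = if0(src1=-6 -> else branch sig3) = 5

Second demand — change propagation:
  sig4: newly demanded (no cache) — executes and yields 10.
  sig6: re-runs because src1 -6->0; new result 10.

The important point: the flipped condition pulls in fresh nodes; sig4 runs for the first time.

sig6 now evaluates to 10.
Run set: sig4, sig6 (2 run).
Changed values: src1, sig6.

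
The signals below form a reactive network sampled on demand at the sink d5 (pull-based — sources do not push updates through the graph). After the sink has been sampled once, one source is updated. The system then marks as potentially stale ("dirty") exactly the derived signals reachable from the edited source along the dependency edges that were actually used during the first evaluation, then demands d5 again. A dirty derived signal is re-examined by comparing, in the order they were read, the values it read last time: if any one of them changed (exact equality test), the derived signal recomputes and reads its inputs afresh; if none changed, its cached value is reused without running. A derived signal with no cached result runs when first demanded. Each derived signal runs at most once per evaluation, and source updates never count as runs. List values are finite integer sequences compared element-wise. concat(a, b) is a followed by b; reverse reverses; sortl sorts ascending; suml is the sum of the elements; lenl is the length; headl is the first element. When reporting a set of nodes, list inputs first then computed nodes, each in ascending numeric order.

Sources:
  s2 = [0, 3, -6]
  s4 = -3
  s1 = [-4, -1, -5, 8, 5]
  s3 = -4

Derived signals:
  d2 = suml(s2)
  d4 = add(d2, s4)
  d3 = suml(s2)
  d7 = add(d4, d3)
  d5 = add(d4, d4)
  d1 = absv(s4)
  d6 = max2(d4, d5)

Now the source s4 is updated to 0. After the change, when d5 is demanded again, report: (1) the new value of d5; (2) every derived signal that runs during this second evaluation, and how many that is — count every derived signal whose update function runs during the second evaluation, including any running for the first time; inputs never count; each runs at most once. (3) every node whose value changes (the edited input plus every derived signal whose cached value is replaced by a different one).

d5 now evaluates to -6.
Run set: d4, d5 (2 run).
Changed values: s4, d4, d5.

Initial pass — values computed on the first demand:
  d2 = suml([0, 3, -6]) = -3
  d4 = add(-3, -3) = -6
  d5 = add(-6, -6) = -12

Second demand — change propagation:
  d4: re-runs because s4 -3->0; new result -3.
  d5: re-runs because d4 -6->-3; d4 -6->-3; new result -6.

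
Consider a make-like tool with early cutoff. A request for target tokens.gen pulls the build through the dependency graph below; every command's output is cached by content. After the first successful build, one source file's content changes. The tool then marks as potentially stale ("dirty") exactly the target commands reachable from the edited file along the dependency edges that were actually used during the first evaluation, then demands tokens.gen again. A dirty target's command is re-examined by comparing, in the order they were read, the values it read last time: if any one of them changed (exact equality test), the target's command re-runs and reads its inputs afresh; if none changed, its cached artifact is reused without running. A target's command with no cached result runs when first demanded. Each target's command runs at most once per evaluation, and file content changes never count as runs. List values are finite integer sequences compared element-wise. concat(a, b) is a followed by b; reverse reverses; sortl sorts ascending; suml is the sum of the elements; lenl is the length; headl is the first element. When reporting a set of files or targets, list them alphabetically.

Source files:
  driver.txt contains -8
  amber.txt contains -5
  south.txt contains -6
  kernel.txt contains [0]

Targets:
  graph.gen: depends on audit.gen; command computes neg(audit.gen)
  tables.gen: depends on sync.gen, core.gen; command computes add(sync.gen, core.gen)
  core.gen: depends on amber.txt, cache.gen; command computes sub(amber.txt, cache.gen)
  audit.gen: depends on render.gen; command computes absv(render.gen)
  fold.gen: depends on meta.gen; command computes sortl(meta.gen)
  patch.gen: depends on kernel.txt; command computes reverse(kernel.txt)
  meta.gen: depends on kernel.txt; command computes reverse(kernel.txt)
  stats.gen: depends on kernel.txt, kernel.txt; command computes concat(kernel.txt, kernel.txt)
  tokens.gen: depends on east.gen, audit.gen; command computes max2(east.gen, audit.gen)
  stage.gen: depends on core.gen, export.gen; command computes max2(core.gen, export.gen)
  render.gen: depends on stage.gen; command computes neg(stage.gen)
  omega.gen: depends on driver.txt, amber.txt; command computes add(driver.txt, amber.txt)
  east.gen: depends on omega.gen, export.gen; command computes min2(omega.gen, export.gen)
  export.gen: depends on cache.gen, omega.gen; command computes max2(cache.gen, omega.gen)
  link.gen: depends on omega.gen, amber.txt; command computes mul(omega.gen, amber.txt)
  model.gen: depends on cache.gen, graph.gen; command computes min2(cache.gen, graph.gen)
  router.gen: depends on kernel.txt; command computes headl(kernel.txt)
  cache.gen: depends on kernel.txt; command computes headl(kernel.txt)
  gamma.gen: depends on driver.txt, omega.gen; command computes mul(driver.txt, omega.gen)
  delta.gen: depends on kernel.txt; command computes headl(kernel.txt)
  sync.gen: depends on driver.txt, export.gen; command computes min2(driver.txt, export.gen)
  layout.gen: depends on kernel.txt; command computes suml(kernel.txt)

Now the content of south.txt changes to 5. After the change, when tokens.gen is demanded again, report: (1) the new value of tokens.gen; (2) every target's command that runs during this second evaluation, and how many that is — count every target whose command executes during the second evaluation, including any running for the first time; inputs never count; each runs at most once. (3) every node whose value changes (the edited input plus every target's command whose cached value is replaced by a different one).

Demanding tokens.gen again yields 0.
0 target commands run: none.
The nodes whose values change: south.txt.
Note the shortcut — nothing in the graph depends on south.txt at all, so no recomputation happens.

First demand of the output computes:
  cache.gen = headl([0]) = 0
  core.gen = sub(-5, 0) = -5
  omega.gen = add(-8, -5) = -13
  export.gen = max2(0, -13) = 0
  east.gen = min2(-13, 0) = -13
  stage.gen = max2(-5, 0) = 0
  render.gen = neg(0) = 0
  audit.gen = absv(0) = 0
  tokens.gen = max2(-13, 0) = 0

After the edit, cleaning proceeds:
  no node depends on south.txt at all; the second demand re-runs nothing.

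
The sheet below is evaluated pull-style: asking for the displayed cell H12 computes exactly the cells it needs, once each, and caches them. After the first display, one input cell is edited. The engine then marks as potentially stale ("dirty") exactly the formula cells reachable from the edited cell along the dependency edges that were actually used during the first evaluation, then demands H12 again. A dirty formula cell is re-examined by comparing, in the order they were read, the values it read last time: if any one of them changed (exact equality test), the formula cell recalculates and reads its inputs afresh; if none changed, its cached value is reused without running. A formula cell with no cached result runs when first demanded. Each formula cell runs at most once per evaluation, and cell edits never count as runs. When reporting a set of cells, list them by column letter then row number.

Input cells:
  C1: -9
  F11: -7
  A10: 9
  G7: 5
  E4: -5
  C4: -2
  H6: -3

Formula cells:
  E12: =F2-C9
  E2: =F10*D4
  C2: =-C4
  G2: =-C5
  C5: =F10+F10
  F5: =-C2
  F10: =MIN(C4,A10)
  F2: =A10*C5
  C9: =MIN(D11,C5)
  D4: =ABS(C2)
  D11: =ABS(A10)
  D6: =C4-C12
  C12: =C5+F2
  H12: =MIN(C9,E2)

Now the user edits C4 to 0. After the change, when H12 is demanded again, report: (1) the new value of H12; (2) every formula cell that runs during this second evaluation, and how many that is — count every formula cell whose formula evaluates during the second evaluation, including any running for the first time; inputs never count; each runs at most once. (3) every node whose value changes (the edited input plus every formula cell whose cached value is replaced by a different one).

First demand of the output computes:
  C2 = -(-2) = 2
  D4 = ABS(2) = 2
  D11 = ABS(9) = 9
  F10 = MIN(-2, 9) = -2
  C5 = -2 + -2 = -4
  C9 = MIN(9, -4) = -4
  E2 = -2 * 2 = -4
  H12 = MIN(-4, -4) = -4

After the edit, cleaning proceeds:
  C2: a read changed (C4 -2->0) — executes, giving 0.
  D4: a read changed (C2 2->0) — executes, giving 0.
  F10: a read changed (C4 -2->0) — executes, giving 0.
  C5: a read changed (F10 -2->0; F10 -2->0) — executes, giving 0.
  C9: a read changed (C5 -4->0) — executes, giving 0.
  E2: a read changed (F10 -2->0; D4 2->0) — executes, giving 0.
  H12: a read changed (C9 -4->0; E2 -4->0) — executes, giving 0.

Demanding H12 again yields 0.
7 formula cells run: C2, C5, C9, D4, E2, F10, H12.
The nodes whose values change: C2, C4, C5, C9, D4, E2, F10, H12.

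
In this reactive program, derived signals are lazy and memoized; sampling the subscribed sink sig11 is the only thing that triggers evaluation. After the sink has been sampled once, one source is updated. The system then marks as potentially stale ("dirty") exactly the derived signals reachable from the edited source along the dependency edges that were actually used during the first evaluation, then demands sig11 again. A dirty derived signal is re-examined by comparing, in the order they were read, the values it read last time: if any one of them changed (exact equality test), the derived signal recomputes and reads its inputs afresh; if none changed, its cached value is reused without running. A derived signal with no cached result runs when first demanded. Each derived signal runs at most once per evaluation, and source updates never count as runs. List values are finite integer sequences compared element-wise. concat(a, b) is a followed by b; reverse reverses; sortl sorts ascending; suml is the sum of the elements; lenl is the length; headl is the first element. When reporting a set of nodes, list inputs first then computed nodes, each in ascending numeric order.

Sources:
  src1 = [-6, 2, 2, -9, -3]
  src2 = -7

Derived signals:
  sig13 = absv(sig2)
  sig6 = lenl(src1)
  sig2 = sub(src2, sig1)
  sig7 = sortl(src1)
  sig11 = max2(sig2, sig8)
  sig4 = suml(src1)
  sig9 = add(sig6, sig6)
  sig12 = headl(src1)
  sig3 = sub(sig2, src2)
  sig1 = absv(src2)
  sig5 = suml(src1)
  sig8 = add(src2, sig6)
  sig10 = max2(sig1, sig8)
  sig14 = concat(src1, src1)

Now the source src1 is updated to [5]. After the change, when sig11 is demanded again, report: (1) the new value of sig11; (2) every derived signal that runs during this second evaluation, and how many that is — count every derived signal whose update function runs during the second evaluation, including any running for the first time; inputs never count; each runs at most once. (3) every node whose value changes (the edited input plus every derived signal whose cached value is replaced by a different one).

Demanding sig11 again yields -6.
3 derived signals run: sig6, sig8, sig11.
The nodes whose values change: src1, sig6, sig8, sig11.

First demand of the output computes:
  sig1 = absv(-7) = 7
  sig2 = sub(-7, 7) = -14
  sig6 = lenl([-6, 2, 2, -9, -3]) = 5
  sig8 = add(-7, 5) = -2
  sig11 = max2(-14, -2) = -2

After the edit, cleaning proceeds:
  sig6: a read changed (src1 [-6, 2, 2, -9, -3]->[5]) — executes, giving 1.
  sig8: a read changed (sig6 5->1) — executes, giving -6.
  sig11: a read changed (sig8 -2->-6) — executes, giving -6.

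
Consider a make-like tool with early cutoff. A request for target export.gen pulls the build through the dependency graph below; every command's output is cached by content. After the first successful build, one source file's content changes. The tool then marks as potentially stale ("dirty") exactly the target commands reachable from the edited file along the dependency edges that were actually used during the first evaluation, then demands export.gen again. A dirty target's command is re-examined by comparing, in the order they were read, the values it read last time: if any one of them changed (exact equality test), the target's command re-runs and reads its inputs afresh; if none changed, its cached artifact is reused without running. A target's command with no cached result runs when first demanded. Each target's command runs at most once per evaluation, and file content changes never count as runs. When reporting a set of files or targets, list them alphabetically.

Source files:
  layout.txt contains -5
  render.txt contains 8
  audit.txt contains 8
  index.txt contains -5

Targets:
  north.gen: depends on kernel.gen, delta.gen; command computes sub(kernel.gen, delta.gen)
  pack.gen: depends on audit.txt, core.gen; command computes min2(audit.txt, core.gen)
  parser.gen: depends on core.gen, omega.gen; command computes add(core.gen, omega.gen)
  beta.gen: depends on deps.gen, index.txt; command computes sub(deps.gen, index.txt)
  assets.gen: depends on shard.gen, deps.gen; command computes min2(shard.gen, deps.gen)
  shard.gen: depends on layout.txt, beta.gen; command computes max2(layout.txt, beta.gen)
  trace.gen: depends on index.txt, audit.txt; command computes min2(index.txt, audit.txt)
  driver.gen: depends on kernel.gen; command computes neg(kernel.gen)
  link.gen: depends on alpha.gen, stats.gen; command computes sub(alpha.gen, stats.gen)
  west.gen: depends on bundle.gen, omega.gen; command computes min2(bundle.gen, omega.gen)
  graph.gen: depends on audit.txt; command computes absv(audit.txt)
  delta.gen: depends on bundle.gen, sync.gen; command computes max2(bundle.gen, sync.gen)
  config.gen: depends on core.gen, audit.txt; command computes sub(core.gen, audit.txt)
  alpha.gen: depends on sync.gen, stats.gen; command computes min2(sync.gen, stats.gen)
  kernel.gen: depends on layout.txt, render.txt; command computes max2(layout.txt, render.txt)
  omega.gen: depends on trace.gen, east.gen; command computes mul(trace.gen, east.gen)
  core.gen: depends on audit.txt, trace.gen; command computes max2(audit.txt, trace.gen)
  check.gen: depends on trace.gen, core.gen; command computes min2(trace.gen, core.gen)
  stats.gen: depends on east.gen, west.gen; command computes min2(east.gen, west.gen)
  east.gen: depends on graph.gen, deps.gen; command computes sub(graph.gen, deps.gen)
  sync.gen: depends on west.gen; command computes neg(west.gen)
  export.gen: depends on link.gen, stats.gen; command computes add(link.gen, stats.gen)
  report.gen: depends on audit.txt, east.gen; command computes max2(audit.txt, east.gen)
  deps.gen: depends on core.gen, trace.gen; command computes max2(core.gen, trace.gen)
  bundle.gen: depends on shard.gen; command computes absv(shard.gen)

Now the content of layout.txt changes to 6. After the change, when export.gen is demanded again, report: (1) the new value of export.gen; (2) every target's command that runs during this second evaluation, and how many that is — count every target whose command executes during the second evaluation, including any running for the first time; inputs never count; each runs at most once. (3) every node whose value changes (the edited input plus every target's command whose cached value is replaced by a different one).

First demand of the output computes:
  graph.gen = absv(8) = 8
  trace.gen = min2(-5, 8) = -5
  core.gen = max2(8, -5) = 8
  deps.gen = max2(8, -5) = 8
  beta.gen = sub(8, -5) = 13
  east.gen = sub(8, 8) = 0
  omega.gen = mul(-5, 0) = 0
  shard.gen = max2(-5, 13) = 13
  bundle.gen = absv(13) = 13
  west.gen = min2(13, 0) = 0
  stats.gen = min2(0, 0) = 0
  sync.gen = neg(0) = 0
  alpha.gen = min2(0, 0) = 0
  link.gen = sub(0, 0) = 0
  export.gen = add(0, 0) = 0

After the edit, cleaning proceeds:
  shard.gen: a read changed (layout.txt -5->6) — executes, giving 13 — identical to its old value.
  bundle.gen: dirty, but its reads are unchanged (shard.gen unchanged); cached 13 stands.
  west.gen: dirty, but its reads are unchanged (bundle.gen unchanged, omega.gen unchanged); cached 0 stands.
  stats.gen: dirty, but its reads are unchanged (east.gen unchanged, west.gen unchanged); cached 0 stands.
  sync.gen: dirty, but its reads are unchanged (west.gen unchanged); cached 0 stands.
  alpha.gen: dirty, but its reads are unchanged (sync.gen unchanged, stats.gen unchanged); cached 0 stands.
  link.gen: dirty, but its reads are unchanged (alpha.gen unchanged, stats.gen unchanged); cached 0 stands.
  export.gen: dirty, but its reads are unchanged (link.gen unchanged, stats.gen unchanged); cached 0 stands.

Note the absorption at shard.gen: it re-runs yet its value is the same, leaving the output's value untouched.

Demanding export.gen again yields 0.
1 target commands run: shard.gen.
The nodes whose values change: layout.txt.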